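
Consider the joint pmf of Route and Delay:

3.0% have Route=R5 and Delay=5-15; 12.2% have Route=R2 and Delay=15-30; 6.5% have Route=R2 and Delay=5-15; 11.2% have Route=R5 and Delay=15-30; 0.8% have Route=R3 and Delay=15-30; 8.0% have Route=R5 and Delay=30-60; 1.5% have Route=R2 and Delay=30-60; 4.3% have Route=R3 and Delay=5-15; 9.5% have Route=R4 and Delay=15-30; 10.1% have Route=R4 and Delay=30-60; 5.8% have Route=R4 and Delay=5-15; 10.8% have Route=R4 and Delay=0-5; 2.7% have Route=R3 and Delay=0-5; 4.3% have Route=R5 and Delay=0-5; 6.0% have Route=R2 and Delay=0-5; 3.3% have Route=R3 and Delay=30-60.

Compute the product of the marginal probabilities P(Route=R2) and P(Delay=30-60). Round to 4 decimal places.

0.0600

P(Route=R2) = 0.060 + 0.065 + 0.122 + 0.015 = 0.262.
P(Delay=30-60) = 0.015 + 0.033 + 0.101 + 0.080 = 0.229.
Product: 0.262 × 0.229 = 0.0600.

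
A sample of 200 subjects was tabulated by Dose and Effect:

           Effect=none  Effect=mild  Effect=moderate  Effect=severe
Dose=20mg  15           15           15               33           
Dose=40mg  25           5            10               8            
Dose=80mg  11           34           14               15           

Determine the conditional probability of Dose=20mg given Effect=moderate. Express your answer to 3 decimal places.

Total with Effect=moderate: 15 + 10 + 14 = 39.
P(Dose=20mg | Effect=moderate) = 15/39 = 0.385.

0.385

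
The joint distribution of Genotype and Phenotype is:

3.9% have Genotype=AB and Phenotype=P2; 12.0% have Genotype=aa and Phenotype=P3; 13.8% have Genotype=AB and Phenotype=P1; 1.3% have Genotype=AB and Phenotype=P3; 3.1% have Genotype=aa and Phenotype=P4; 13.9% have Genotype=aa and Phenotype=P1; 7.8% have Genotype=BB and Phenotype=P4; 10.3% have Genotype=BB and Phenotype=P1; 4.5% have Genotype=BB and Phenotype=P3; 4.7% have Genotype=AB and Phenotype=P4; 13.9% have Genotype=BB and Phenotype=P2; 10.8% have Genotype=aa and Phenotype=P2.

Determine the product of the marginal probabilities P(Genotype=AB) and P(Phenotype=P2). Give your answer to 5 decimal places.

0.06778

P(Genotype=AB) = 0.138 + 0.039 + 0.013 + 0.047 = 0.237.
P(Phenotype=P2) = 0.108 + 0.039 + 0.139 = 0.286.
Product: 0.237 × 0.286 = 0.06778.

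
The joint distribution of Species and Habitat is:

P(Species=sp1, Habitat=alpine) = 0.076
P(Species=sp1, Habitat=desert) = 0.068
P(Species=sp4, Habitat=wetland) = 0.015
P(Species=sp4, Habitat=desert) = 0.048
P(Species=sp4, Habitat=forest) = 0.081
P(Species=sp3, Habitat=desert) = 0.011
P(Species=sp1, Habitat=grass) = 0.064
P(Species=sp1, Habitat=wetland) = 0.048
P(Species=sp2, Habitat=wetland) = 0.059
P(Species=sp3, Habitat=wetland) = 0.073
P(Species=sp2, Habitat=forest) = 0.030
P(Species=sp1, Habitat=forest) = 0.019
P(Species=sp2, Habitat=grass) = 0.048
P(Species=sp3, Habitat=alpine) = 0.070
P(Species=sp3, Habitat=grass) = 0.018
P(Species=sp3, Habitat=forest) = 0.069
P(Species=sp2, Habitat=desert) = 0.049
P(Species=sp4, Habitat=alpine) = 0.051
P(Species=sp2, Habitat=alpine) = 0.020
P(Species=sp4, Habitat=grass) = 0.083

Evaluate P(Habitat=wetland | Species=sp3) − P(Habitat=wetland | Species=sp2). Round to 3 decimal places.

P(Species=sp3) = 0.069 + 0.018 + 0.073 + 0.011 + 0.070 = 0.241; P(Habitat=wetland | Species=sp3) = 0.073/0.241 = 0.3029.
P(Species=sp2) = 0.030 + 0.048 + 0.059 + 0.049 + 0.020 = 0.206; P(Habitat=wetland | Species=sp2) = 0.059/0.206 = 0.2864.
Difference = 0.016.

0.016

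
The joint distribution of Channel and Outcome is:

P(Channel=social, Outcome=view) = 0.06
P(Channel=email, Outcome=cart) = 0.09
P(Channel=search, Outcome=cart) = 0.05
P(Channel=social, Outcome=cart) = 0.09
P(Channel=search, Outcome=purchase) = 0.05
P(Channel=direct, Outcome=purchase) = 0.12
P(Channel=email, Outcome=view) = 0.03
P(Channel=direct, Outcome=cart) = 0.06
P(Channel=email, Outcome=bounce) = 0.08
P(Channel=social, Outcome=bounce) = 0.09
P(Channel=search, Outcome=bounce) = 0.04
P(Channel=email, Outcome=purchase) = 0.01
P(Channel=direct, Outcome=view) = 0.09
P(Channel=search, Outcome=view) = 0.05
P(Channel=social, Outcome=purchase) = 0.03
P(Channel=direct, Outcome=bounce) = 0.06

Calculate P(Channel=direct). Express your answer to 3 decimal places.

0.330

P(Channel=direct) = 0.06 + 0.09 + 0.06 + 0.12 = 0.33.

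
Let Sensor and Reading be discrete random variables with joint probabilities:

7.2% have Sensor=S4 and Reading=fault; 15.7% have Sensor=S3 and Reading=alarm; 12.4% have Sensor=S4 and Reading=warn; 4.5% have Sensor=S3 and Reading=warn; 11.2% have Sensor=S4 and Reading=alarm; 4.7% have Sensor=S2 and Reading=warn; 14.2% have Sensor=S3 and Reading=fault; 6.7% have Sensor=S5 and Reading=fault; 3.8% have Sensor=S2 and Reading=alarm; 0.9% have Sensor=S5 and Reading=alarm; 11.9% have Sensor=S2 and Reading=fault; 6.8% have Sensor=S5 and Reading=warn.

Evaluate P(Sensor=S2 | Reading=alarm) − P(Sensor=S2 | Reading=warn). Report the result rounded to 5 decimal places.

-0.04524

P(Reading=alarm) = 0.038 + 0.157 + 0.112 + 0.009 = 0.316; P(Sensor=S2 | Reading=alarm) = 0.038/0.316 = 0.120253.
P(Reading=warn) = 0.047 + 0.045 + 0.124 + 0.068 = 0.284; P(Sensor=S2 | Reading=warn) = 0.047/0.284 = 0.165493.
Difference = -0.04524.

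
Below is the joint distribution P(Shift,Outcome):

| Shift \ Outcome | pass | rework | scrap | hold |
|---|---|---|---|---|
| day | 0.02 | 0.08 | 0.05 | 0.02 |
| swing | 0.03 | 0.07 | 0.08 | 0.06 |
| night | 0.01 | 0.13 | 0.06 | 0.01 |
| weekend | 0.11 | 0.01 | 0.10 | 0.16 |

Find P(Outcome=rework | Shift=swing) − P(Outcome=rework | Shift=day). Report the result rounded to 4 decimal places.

-0.1789

P(Shift=swing) = 0.03 + 0.07 + 0.08 + 0.06 = 0.24; P(Outcome=rework | Shift=swing) = 0.07/0.24 = 0.29167.
P(Shift=day) = 0.02 + 0.08 + 0.05 + 0.02 = 0.17; P(Outcome=rework | Shift=day) = 0.08/0.17 = 0.47059.
Difference = -0.1789.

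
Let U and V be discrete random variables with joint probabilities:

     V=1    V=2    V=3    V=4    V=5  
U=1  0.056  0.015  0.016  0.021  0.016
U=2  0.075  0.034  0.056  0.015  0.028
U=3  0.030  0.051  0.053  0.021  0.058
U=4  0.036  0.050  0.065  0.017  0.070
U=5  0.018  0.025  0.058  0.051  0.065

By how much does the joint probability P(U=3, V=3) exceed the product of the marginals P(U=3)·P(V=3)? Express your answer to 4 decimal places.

P(U=3) = 0.030 + 0.051 + 0.053 + 0.021 + 0.058 = 0.213.
P(V=3) = 0.016 + 0.056 + 0.053 + 0.065 + 0.058 = 0.248.
P(U=3, V=3) − P(U=3)P(V=3) = 0.053 − 0.213×0.248 = 0.0002.

0.0002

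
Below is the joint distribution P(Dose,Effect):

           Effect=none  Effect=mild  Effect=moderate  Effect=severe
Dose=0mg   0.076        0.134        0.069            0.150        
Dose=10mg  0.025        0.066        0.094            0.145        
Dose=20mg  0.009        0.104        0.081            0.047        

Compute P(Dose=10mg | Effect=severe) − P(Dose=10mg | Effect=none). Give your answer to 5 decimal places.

0.19670

P(Effect=severe) = 0.150 + 0.145 + 0.047 = 0.342; P(Dose=10mg | Effect=severe) = 0.145/0.342 = 0.423977.
P(Effect=none) = 0.076 + 0.025 + 0.009 = 0.110; P(Dose=10mg | Effect=none) = 0.025/0.110 = 0.227273.
Difference = 0.19670.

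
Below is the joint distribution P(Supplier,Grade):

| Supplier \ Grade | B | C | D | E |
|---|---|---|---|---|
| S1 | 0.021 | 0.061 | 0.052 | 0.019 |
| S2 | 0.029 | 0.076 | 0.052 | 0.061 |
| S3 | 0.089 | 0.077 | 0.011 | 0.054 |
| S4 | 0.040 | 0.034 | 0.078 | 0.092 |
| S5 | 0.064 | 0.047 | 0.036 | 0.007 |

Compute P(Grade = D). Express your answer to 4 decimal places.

0.2290

P(Grade=D) = 0.052 + 0.052 + 0.011 + 0.078 + 0.036 = 0.229.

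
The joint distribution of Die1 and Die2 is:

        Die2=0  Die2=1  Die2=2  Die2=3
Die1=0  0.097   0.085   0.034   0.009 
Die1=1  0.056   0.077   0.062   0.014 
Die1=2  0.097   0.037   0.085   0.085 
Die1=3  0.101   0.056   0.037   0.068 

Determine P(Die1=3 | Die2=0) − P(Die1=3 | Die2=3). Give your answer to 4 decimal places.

-0.0986

P(Die2=0) = 0.097 + 0.056 + 0.097 + 0.101 = 0.351; P(Die1=3 | Die2=0) = 0.101/0.351 = 0.28775.
P(Die2=3) = 0.009 + 0.014 + 0.085 + 0.068 = 0.176; P(Die1=3 | Die2=3) = 0.068/0.176 = 0.38636.
Difference = -0.0986.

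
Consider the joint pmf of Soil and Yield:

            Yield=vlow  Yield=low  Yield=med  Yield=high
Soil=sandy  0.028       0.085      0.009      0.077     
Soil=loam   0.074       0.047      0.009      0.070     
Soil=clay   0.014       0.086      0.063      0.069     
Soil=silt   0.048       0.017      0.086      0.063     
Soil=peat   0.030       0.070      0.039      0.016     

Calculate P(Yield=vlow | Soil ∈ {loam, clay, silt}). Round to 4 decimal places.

P(Soil=loam) = 0.074 + 0.047 + 0.009 + 0.070 = 0.200.
P(Soil=clay) = 0.014 + 0.086 + 0.063 + 0.069 = 0.232.
P(Soil=silt) = 0.048 + 0.017 + 0.086 + 0.063 = 0.214.
P(Soil ∈ {loam, clay, silt}) = 0.200 + 0.232 + 0.214 = 0.646; P(Yield=vlow, Soil ∈ {loam, clay, silt}) = 0.074 + 0.014 + 0.048 = 0.136.
P(Yield=vlow | Soil ∈ {loam, clay, silt}) = 0.136/0.646 = 0.2105.

0.2105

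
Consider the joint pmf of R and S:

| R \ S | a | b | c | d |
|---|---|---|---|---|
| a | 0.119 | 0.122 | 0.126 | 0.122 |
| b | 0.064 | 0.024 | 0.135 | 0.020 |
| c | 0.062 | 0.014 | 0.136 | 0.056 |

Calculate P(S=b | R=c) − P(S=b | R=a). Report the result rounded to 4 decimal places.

-0.1972

P(R=c) = 0.062 + 0.014 + 0.136 + 0.056 = 0.268; P(S=b | R=c) = 0.014/0.268 = 0.05224.
P(R=a) = 0.119 + 0.122 + 0.126 + 0.122 = 0.489; P(S=b | R=a) = 0.122/0.489 = 0.24949.
Difference = -0.1972.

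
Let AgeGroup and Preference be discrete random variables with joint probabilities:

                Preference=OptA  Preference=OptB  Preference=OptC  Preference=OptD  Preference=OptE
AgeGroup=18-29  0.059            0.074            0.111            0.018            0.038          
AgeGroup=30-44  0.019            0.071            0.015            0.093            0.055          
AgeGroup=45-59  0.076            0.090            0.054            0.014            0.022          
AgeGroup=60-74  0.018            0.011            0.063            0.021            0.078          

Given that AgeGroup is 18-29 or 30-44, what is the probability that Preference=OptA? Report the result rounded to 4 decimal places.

0.1410

P(AgeGroup=18-29) = 0.059 + 0.074 + 0.111 + 0.018 + 0.038 = 0.300.
P(AgeGroup=30-44) = 0.019 + 0.071 + 0.015 + 0.093 + 0.055 = 0.253.
P(AgeGroup ∈ {18-29, 30-44}) = 0.300 + 0.253 = 0.553; P(Preference=OptA, AgeGroup ∈ {18-29, 30-44}) = 0.059 + 0.019 = 0.078.
P(Preference=OptA | AgeGroup ∈ {18-29, 30-44}) = 0.078/0.553 = 0.1410.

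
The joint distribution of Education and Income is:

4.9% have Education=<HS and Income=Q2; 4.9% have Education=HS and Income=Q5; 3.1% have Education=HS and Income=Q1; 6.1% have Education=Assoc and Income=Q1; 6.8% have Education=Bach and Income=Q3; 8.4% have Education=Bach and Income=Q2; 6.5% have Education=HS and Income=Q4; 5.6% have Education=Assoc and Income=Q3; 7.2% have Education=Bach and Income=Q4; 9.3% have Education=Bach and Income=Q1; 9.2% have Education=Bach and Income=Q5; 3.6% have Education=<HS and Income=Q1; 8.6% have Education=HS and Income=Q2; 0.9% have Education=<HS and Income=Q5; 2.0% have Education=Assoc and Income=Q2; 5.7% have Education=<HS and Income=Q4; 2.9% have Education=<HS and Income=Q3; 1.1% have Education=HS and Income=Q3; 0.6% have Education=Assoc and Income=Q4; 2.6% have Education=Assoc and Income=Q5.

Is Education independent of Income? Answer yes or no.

no

P(Education=HS) = 0.242 and P(Income=Q3) = 0.164, so their product is 0.03969, but P(Education=HS, Income=Q3) = 0.011. Since these differ, Education and Income are not independent.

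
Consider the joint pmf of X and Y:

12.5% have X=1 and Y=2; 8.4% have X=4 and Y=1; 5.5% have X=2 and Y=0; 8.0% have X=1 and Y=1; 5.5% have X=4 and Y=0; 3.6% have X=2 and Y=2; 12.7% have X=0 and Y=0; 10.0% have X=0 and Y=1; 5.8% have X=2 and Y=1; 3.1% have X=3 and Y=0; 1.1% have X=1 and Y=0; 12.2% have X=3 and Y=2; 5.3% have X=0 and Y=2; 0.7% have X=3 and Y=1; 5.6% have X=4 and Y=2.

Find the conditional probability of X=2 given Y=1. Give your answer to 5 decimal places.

0.17629

P(Y=1) = 0.100 + 0.080 + 0.058 + 0.007 + 0.084 = 0.329.
P(X=2 | Y=1) = 0.058/0.329 = 0.17629.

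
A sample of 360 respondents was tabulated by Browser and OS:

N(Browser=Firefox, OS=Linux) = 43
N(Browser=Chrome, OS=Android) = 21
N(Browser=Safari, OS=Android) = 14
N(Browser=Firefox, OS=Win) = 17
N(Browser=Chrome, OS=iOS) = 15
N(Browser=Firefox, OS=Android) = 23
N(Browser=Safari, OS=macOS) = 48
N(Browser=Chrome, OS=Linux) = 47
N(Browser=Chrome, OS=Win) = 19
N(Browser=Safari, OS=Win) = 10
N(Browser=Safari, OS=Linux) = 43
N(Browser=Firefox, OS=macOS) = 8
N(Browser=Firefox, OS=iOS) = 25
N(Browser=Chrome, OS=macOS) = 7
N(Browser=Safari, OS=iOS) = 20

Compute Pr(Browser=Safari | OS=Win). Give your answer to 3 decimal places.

Total with OS=Win: 19 + 17 + 10 = 46.
P(Browser=Safari | OS=Win) = 10/46 = 0.217.

0.217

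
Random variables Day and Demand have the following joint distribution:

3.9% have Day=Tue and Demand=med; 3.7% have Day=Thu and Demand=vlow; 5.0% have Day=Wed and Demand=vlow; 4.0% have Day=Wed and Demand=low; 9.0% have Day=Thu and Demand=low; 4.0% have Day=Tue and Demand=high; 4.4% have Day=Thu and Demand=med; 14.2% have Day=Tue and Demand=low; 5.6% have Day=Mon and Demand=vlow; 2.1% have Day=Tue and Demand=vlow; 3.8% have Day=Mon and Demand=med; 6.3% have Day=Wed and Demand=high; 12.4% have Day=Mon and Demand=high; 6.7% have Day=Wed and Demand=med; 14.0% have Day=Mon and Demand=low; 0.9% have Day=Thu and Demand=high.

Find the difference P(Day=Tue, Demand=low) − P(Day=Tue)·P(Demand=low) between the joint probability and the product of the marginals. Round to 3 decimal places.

0.042

P(Day=Tue) = 0.021 + 0.142 + 0.039 + 0.040 = 0.242.
P(Demand=low) = 0.140 + 0.142 + 0.040 + 0.090 = 0.412.
P(Day=Tue, Demand=low) − P(Day=Tue)P(Demand=low) = 0.142 − 0.242×0.412 = 0.042.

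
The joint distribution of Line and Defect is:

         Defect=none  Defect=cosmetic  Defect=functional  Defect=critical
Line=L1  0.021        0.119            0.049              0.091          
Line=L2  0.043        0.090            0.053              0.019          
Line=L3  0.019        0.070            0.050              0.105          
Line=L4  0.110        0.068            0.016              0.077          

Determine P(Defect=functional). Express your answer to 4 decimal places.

0.1680

P(Defect=functional) = 0.049 + 0.053 + 0.050 + 0.016 = 0.168.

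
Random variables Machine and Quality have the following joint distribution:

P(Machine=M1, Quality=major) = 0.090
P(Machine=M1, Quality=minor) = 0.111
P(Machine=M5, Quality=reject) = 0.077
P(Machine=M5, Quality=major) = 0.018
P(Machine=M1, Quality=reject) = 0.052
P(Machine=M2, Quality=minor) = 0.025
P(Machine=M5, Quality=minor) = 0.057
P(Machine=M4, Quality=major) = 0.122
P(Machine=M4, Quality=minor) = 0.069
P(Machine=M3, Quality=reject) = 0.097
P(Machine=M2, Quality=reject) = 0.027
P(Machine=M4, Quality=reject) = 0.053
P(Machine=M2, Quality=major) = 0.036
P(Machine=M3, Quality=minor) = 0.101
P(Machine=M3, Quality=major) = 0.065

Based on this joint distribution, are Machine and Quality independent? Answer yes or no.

no

P(Machine=M4) = 0.244 and P(Quality=major) = 0.331, so their product is 0.08076, but P(Machine=M4, Quality=major) = 0.122. Since these differ, Machine and Quality are not independent.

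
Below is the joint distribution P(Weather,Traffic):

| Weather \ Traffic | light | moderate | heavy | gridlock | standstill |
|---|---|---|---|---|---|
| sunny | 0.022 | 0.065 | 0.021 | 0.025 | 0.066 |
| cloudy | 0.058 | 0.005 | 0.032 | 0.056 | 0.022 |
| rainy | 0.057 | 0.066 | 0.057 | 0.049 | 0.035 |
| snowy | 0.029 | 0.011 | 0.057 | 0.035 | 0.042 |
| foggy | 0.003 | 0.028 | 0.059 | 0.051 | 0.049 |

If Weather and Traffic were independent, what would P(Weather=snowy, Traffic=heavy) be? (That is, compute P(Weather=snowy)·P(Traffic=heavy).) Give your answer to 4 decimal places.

P(Weather=snowy) = 0.029 + 0.011 + 0.057 + 0.035 + 0.042 = 0.174.
P(Traffic=heavy) = 0.021 + 0.032 + 0.057 + 0.057 + 0.059 = 0.226.
Product: 0.174 × 0.226 = 0.0393.

0.0393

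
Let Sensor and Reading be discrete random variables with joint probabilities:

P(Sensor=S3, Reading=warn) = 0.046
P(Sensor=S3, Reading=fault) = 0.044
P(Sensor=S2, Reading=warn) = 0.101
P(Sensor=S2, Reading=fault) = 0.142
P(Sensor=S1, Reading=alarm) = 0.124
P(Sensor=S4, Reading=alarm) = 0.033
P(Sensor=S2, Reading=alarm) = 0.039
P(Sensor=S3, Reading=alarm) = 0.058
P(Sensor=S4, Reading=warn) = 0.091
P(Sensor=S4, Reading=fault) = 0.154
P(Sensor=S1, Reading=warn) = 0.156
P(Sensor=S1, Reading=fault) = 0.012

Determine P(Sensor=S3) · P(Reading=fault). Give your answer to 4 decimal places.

P(Sensor=S3) = 0.046 + 0.058 + 0.044 = 0.148.
P(Reading=fault) = 0.012 + 0.142 + 0.044 + 0.154 = 0.352.
Product: 0.148 × 0.352 = 0.0521.

0.0521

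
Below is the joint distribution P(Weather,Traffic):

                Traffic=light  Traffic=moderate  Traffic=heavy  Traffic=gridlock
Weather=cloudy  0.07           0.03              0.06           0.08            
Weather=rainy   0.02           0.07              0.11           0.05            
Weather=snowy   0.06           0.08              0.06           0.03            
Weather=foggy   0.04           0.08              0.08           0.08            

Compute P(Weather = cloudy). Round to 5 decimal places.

P(Weather=cloudy) = 0.07 + 0.03 + 0.06 + 0.08 = 0.24.

0.24000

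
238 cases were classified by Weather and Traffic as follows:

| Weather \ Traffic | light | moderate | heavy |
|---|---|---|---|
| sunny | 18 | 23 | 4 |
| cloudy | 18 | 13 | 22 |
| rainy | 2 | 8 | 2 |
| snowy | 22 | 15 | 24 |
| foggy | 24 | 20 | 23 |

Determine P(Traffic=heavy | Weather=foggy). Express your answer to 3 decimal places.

Total with Weather=foggy: 24 + 20 + 23 = 67.
P(Traffic=heavy | Weather=foggy) = 23/67 = 0.343.

0.343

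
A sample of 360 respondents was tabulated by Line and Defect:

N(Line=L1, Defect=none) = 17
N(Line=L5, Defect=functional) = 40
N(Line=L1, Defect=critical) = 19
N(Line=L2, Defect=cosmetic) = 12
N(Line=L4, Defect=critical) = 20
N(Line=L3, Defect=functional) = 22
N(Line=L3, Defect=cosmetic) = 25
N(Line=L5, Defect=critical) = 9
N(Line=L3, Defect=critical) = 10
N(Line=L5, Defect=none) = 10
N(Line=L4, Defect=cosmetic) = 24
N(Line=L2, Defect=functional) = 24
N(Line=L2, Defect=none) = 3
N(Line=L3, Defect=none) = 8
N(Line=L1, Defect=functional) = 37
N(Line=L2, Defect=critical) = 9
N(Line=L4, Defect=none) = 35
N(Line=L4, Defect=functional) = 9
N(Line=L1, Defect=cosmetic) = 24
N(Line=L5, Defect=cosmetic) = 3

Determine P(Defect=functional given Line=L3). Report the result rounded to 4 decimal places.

Total with Line=L3: 8 + 25 + 22 + 10 = 65.
P(Defect=functional | Line=L3) = 22/65 = 0.3385.

0.3385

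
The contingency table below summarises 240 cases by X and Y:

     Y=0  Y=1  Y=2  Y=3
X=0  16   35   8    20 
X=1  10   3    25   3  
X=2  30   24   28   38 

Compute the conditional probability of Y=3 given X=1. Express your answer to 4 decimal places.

Total with X=1: 10 + 3 + 25 + 3 = 41.
P(Y=3 | X=1) = 3/41 = 0.0732.

0.0732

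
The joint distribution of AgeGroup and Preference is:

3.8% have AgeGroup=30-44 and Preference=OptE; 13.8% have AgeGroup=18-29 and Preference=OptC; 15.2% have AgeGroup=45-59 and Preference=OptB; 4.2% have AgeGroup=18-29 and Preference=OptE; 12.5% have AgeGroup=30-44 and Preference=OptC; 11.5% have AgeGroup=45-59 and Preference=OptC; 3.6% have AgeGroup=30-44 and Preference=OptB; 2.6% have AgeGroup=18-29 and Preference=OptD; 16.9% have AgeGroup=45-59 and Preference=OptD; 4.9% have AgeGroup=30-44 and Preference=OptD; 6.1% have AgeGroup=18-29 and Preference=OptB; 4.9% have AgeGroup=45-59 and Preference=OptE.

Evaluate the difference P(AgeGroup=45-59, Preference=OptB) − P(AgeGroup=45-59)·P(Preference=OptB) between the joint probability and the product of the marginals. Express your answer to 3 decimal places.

P(AgeGroup=45-59) = 0.152 + 0.115 + 0.169 + 0.049 = 0.485.
P(Preference=OptB) = 0.061 + 0.036 + 0.152 = 0.249.
P(AgeGroup=45-59, Preference=OptB) − P(AgeGroup=45-59)P(Preference=OptB) = 0.152 − 0.485×0.249 = 0.031.

0.031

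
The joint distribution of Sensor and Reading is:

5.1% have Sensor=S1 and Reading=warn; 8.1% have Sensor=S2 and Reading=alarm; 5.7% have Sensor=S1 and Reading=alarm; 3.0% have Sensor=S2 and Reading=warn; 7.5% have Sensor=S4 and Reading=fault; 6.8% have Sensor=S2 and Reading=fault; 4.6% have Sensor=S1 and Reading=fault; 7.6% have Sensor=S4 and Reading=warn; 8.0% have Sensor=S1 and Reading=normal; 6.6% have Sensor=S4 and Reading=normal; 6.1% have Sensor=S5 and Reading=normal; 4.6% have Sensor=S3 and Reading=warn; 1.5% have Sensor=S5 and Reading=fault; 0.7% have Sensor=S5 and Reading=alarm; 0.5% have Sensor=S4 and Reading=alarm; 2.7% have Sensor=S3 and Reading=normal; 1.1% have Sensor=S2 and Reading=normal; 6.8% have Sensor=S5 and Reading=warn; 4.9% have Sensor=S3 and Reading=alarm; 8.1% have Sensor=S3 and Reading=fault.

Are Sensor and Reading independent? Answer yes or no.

P(Sensor=S2) = 0.190 and P(Reading=alarm) = 0.199, so their product is 0.03781, but P(Sensor=S2, Reading=alarm) = 0.081. Since these differ, Sensor and Reading are not independent.

no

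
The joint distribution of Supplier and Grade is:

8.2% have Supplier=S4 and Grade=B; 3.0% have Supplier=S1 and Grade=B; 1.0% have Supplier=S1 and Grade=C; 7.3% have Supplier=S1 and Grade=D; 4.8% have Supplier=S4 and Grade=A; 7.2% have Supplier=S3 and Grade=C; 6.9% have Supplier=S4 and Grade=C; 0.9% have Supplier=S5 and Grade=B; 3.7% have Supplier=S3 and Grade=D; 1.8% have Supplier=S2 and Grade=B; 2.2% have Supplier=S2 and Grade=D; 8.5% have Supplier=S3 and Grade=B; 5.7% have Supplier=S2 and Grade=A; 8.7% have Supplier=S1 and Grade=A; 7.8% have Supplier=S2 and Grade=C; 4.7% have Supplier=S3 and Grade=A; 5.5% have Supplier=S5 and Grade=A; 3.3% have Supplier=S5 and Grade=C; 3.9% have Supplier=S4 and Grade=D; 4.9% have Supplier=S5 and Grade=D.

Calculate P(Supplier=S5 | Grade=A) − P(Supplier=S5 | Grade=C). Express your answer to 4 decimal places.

P(Grade=A) = 0.087 + 0.057 + 0.047 + 0.048 + 0.055 = 0.294; P(Supplier=S5 | Grade=A) = 0.055/0.294 = 0.18707.
P(Grade=C) = 0.010 + 0.078 + 0.072 + 0.069 + 0.033 = 0.262; P(Supplier=S5 | Grade=C) = 0.033/0.262 = 0.12595.
Difference = 0.0611.

0.0611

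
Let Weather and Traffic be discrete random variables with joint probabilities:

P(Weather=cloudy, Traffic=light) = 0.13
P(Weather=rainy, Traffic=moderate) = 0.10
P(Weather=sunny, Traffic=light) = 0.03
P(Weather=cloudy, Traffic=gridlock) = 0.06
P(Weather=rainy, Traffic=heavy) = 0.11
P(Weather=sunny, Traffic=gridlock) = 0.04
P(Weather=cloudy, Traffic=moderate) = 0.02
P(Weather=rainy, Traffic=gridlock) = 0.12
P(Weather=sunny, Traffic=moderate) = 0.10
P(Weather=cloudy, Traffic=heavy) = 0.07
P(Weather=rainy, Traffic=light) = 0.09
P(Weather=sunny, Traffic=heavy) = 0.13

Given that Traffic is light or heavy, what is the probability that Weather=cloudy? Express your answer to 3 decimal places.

0.357

P(Traffic=light) = 0.03 + 0.13 + 0.09 = 0.25.
P(Traffic=heavy) = 0.13 + 0.07 + 0.11 = 0.31.
P(Traffic ∈ {light, heavy}) = 0.25 + 0.31 = 0.56; P(Weather=cloudy, Traffic ∈ {light, heavy}) = 0.13 + 0.07 = 0.20.
P(Weather=cloudy | Traffic ∈ {light, heavy}) = 0.20/0.56 = 0.357.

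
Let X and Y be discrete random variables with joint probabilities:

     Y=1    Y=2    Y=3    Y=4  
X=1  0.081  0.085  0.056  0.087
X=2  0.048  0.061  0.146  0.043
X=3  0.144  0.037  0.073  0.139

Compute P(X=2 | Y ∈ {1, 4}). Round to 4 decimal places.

0.1679

P(Y=1) = 0.081 + 0.048 + 0.144 = 0.273.
P(Y=4) = 0.087 + 0.043 + 0.139 = 0.269.
P(Y ∈ {1, 4}) = 0.273 + 0.269 = 0.542; P(X=2, Y ∈ {1, 4}) = 0.048 + 0.043 = 0.091.
P(X=2 | Y ∈ {1, 4}) = 0.091/0.542 = 0.1679.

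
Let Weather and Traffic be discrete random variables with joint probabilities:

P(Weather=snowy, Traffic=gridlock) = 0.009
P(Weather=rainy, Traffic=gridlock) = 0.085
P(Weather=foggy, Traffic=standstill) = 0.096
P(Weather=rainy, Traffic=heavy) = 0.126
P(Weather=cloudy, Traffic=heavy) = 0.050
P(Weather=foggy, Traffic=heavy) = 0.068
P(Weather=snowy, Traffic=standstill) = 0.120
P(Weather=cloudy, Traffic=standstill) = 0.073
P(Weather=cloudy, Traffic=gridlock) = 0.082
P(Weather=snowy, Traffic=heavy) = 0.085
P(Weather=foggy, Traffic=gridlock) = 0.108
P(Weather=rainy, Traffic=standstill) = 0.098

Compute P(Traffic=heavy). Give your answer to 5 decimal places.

0.32900

P(Traffic=heavy) = 0.050 + 0.126 + 0.085 + 0.068 = 0.329.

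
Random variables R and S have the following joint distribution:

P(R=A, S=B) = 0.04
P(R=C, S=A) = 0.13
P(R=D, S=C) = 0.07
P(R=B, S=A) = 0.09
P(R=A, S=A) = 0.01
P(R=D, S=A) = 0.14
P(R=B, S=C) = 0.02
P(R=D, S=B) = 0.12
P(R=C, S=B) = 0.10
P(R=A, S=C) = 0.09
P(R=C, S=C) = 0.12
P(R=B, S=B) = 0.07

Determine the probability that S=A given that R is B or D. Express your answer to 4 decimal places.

0.4510

P(R=B) = 0.09 + 0.07 + 0.02 = 0.18.
P(R=D) = 0.14 + 0.12 + 0.07 = 0.33.
P(R ∈ {B, D}) = 0.18 + 0.33 = 0.51; P(S=A, R ∈ {B, D}) = 0.09 + 0.14 = 0.23.
P(S=A | R ∈ {B, D}) = 0.23/0.51 = 0.4510.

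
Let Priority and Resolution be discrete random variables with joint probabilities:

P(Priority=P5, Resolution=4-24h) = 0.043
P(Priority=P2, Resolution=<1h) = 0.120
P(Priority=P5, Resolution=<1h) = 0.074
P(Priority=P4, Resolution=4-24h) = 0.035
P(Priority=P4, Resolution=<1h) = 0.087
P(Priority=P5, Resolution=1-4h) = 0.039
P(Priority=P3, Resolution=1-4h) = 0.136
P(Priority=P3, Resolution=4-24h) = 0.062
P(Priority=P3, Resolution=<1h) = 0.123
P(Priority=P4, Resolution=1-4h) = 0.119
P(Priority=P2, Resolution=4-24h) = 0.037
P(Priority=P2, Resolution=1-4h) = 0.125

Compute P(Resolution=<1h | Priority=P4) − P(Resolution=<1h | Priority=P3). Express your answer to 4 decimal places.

-0.0222

P(Priority=P4) = 0.087 + 0.119 + 0.035 = 0.241; P(Resolution=<1h | Priority=P4) = 0.087/0.241 = 0.36100.
P(Priority=P3) = 0.123 + 0.136 + 0.062 = 0.321; P(Resolution=<1h | Priority=P3) = 0.123/0.321 = 0.38318.
Difference = -0.0222.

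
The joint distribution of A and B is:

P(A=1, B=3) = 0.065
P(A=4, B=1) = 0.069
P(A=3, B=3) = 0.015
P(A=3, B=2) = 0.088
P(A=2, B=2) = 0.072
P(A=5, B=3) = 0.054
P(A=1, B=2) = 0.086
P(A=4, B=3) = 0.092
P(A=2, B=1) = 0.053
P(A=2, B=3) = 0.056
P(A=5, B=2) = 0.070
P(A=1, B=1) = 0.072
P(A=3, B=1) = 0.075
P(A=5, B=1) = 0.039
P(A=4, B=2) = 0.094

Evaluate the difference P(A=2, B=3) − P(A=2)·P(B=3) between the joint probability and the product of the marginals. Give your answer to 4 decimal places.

0.0050

P(A=2) = 0.053 + 0.072 + 0.056 = 0.181.
P(B=3) = 0.065 + 0.056 + 0.015 + 0.092 + 0.054 = 0.282.
P(A=2, B=3) − P(A=2)P(B=3) = 0.056 − 0.181×0.282 = 0.0050.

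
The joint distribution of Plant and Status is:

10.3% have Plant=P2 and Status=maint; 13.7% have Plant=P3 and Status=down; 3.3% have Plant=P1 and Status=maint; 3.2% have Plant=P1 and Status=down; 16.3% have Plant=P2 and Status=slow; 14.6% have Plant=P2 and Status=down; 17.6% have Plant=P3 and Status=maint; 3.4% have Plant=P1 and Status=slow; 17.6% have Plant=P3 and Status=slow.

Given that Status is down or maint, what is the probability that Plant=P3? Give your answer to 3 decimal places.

0.499

P(Status=down) = 0.032 + 0.146 + 0.137 = 0.315.
P(Status=maint) = 0.033 + 0.103 + 0.176 = 0.312.
P(Status ∈ {down, maint}) = 0.315 + 0.312 = 0.627; P(Plant=P3, Status ∈ {down, maint}) = 0.137 + 0.176 = 0.313.
P(Plant=P3 | Status ∈ {down, maint}) = 0.313/0.627 = 0.499.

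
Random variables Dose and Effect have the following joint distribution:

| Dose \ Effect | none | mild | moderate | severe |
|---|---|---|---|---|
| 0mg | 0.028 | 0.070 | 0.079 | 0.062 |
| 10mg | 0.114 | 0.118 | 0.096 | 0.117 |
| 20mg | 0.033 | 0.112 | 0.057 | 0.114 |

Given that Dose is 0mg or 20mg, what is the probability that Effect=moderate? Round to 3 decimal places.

P(Dose=0mg) = 0.028 + 0.070 + 0.079 + 0.062 = 0.239.
P(Dose=20mg) = 0.033 + 0.112 + 0.057 + 0.114 = 0.316.
P(Dose ∈ {0mg, 20mg}) = 0.239 + 0.316 = 0.555; P(Effect=moderate, Dose ∈ {0mg, 20mg}) = 0.079 + 0.057 = 0.136.
P(Effect=moderate | Dose ∈ {0mg, 20mg}) = 0.136/0.555 = 0.245.

0.245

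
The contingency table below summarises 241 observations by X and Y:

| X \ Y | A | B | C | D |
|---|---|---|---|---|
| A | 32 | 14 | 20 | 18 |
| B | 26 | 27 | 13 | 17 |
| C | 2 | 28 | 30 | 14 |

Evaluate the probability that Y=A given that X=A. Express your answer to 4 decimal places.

0.3810

Total with X=A: 32 + 14 + 20 + 18 = 84.
P(Y=A | X=A) = 32/84 = 0.3810.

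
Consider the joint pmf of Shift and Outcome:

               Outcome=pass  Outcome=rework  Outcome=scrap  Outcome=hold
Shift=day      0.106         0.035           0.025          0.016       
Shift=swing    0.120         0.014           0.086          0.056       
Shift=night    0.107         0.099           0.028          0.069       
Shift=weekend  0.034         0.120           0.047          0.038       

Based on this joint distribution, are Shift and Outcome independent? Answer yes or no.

P(Shift=swing) = 0.276 and P(Outcome=rework) = 0.268, so their product is 0.07397, but P(Shift=swing, Outcome=rework) = 0.014. Since these differ, Shift and Outcome are not independent.

no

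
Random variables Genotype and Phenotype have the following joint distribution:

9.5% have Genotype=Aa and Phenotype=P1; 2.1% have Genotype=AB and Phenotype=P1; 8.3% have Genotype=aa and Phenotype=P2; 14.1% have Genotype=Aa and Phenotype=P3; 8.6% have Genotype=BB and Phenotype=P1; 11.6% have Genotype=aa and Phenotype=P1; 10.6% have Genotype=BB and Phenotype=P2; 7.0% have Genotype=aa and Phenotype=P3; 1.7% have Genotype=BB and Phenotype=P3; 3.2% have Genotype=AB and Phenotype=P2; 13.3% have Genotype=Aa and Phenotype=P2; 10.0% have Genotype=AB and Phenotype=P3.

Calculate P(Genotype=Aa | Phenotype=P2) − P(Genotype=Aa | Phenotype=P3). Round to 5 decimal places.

P(Phenotype=P2) = 0.133 + 0.083 + 0.032 + 0.106 = 0.354; P(Genotype=Aa | Phenotype=P2) = 0.133/0.354 = 0.375706.
P(Phenotype=P3) = 0.141 + 0.070 + 0.100 + 0.017 = 0.328; P(Genotype=Aa | Phenotype=P3) = 0.141/0.328 = 0.429878.
Difference = -0.05417.

-0.05417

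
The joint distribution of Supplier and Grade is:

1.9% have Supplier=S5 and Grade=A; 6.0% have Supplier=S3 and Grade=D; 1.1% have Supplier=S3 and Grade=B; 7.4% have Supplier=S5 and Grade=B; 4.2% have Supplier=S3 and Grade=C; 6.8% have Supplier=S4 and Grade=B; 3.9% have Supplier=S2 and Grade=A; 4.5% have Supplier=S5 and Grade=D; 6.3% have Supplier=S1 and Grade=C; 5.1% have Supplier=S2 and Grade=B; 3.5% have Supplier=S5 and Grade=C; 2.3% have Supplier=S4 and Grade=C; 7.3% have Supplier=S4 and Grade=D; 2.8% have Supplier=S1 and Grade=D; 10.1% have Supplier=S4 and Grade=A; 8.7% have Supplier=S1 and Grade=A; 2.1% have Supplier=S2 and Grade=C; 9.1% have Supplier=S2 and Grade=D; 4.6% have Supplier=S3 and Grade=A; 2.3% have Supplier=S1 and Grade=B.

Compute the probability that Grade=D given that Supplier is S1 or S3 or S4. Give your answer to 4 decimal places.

0.2576

P(Supplier=S1) = 0.087 + 0.023 + 0.063 + 0.028 = 0.201.
P(Supplier=S3) = 0.046 + 0.011 + 0.042 + 0.060 = 0.159.
P(Supplier=S4) = 0.101 + 0.068 + 0.023 + 0.073 = 0.265.
P(Supplier ∈ {S1, S3, S4}) = 0.201 + 0.159 + 0.265 = 0.625; P(Grade=D, Supplier ∈ {S1, S3, S4}) = 0.028 + 0.060 + 0.073 = 0.161.
P(Grade=D | Supplier ∈ {S1, S3, S4}) = 0.161/0.625 = 0.2576.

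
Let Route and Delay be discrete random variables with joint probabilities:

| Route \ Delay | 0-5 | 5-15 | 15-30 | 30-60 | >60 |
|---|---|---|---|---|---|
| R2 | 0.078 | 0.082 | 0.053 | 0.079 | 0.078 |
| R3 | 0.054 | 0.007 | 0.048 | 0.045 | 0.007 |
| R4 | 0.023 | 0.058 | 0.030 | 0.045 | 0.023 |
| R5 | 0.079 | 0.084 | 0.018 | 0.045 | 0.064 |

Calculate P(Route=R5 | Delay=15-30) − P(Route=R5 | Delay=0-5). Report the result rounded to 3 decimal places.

P(Delay=15-30) = 0.053 + 0.048 + 0.030 + 0.018 = 0.149; P(Route=R5 | Delay=15-30) = 0.018/0.149 = 0.1208.
P(Delay=0-5) = 0.078 + 0.054 + 0.023 + 0.079 = 0.234; P(Route=R5 | Delay=0-5) = 0.079/0.234 = 0.3376.
Difference = -0.217.

-0.217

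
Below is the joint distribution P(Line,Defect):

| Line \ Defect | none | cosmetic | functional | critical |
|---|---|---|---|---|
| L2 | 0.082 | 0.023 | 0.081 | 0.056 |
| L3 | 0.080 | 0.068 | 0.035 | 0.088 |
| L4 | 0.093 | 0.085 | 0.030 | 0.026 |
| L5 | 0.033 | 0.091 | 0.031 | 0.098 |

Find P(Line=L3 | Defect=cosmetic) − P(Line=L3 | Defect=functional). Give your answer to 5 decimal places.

P(Defect=cosmetic) = 0.023 + 0.068 + 0.085 + 0.091 = 0.267; P(Line=L3 | Defect=cosmetic) = 0.068/0.267 = 0.254682.
P(Defect=functional) = 0.081 + 0.035 + 0.030 + 0.031 = 0.177; P(Line=L3 | Defect=functional) = 0.035/0.177 = 0.197740.
Difference = 0.05694.

0.05694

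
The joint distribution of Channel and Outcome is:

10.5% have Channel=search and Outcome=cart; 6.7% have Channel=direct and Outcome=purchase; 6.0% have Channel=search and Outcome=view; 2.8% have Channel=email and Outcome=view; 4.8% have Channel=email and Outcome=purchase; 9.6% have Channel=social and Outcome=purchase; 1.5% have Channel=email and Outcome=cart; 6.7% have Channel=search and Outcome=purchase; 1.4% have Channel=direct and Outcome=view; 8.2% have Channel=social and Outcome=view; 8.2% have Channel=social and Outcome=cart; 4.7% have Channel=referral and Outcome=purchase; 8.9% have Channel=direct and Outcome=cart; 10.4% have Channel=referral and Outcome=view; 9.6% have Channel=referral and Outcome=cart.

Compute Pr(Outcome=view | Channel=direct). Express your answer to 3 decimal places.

0.082

P(Channel=direct) = 0.014 + 0.089 + 0.067 = 0.170.
P(Outcome=view | Channel=direct) = 0.014/0.170 = 0.082.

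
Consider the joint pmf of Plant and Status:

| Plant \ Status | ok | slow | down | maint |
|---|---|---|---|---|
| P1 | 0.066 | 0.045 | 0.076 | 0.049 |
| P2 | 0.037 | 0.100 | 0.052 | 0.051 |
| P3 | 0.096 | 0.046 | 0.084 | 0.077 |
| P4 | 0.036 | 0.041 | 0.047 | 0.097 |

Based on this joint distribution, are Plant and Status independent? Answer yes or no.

no

P(Plant=P2) = 0.240 and P(Status=slow) = 0.232, so their product is 0.05568, but P(Plant=P2, Status=slow) = 0.100. Since these differ, Plant and Status are not independent.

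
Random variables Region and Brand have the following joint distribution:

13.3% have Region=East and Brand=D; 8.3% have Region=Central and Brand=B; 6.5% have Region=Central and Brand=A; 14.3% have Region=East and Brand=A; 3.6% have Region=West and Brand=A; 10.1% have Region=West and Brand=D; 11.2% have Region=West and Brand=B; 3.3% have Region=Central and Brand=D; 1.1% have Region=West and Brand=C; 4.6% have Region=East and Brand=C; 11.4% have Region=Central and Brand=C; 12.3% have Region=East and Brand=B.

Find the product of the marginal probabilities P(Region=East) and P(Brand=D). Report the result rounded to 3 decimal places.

P(Region=East) = 0.143 + 0.123 + 0.046 + 0.133 = 0.445.
P(Brand=D) = 0.133 + 0.101 + 0.033 = 0.267.
Product: 0.445 × 0.267 = 0.119.

0.119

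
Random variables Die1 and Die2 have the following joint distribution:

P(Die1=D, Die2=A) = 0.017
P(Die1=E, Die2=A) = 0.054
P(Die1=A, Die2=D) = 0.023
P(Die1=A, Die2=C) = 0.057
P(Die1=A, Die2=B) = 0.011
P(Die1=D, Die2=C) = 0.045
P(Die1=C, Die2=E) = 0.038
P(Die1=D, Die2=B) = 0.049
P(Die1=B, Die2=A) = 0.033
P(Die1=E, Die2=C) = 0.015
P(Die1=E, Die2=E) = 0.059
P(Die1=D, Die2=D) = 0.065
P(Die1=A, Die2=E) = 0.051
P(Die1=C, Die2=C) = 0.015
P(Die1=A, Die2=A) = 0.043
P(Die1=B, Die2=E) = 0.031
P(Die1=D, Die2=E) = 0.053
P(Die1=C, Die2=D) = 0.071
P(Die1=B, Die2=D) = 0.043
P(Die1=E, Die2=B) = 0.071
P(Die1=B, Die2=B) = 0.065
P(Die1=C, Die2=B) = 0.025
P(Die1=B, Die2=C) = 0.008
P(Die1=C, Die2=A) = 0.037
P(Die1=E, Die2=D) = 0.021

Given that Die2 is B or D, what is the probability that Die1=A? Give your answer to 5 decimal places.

P(Die2=B) = 0.011 + 0.065 + 0.025 + 0.049 + 0.071 = 0.221.
P(Die2=D) = 0.023 + 0.043 + 0.071 + 0.065 + 0.021 = 0.223.
P(Die2 ∈ {B, D}) = 0.221 + 0.223 = 0.444; P(Die1=A, Die2 ∈ {B, D}) = 0.011 + 0.023 = 0.034.
P(Die1=A | Die2 ∈ {B, D}) = 0.034/0.444 = 0.07658.

0.07658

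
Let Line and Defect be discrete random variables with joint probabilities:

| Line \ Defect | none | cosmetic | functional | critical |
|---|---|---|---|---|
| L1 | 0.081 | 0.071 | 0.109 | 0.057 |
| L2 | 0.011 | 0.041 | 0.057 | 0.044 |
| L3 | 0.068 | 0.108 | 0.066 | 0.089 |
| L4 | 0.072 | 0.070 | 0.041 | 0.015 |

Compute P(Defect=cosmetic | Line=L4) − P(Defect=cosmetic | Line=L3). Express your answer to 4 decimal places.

0.0273

P(Line=L4) = 0.072 + 0.070 + 0.041 + 0.015 = 0.198; P(Defect=cosmetic | Line=L4) = 0.070/0.198 = 0.35354.
P(Line=L3) = 0.068 + 0.108 + 0.066 + 0.089 = 0.331; P(Defect=cosmetic | Line=L3) = 0.108/0.331 = 0.32628.
Difference = 0.0273.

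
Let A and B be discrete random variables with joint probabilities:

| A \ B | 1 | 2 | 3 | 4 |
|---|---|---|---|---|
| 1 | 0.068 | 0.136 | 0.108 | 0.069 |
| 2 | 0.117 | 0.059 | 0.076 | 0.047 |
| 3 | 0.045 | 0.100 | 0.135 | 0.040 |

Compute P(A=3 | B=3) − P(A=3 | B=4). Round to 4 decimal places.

P(B=3) = 0.108 + 0.076 + 0.135 = 0.319; P(A=3 | B=3) = 0.135/0.319 = 0.42320.
P(B=4) = 0.069 + 0.047 + 0.040 = 0.156; P(A=3 | B=4) = 0.040/0.156 = 0.25641.
Difference = 0.1668.

0.1668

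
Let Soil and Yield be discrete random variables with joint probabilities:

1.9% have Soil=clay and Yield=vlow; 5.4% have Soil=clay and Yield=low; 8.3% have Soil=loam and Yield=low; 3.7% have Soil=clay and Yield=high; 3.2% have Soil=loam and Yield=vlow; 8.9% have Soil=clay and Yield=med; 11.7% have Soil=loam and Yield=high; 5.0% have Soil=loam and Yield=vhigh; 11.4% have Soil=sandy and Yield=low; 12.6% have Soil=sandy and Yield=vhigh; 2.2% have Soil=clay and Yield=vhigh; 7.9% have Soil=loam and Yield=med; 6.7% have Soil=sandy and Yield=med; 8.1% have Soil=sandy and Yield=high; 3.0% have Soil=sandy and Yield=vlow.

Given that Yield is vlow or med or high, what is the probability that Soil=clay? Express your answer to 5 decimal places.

0.26316

P(Yield=vlow) = 0.030 + 0.032 + 0.019 = 0.081.
P(Yield=med) = 0.067 + 0.079 + 0.089 = 0.235.
P(Yield=high) = 0.081 + 0.117 + 0.037 = 0.235.
P(Yield ∈ {vlow, med, high}) = 0.081 + 0.235 + 0.235 = 0.551; P(Soil=clay, Yield ∈ {vlow, med, high}) = 0.019 + 0.089 + 0.037 = 0.145.
P(Soil=clay | Yield ∈ {vlow, med, high}) = 0.145/0.551 = 0.26316.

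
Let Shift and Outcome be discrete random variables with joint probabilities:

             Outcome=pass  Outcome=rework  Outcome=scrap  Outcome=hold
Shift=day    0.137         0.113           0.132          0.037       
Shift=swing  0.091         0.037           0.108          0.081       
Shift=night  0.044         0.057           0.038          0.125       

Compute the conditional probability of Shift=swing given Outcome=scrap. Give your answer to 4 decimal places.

0.3885

P(Outcome=scrap) = 0.132 + 0.108 + 0.038 = 0.278.
P(Shift=swing | Outcome=scrap) = 0.108/0.278 = 0.3885.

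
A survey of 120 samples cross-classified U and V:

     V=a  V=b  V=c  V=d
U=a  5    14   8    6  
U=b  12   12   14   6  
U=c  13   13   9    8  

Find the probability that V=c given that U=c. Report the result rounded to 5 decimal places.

Total with U=c: 13 + 13 + 9 + 8 = 43.
P(V=c | U=c) = 9/43 = 0.20930.

0.20930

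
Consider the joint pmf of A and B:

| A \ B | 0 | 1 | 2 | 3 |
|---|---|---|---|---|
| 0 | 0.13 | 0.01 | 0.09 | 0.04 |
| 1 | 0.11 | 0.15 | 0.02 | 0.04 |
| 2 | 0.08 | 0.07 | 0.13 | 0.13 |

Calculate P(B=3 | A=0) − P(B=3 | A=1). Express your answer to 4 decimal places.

0.0231

P(A=0) = 0.13 + 0.01 + 0.09 + 0.04 = 0.27; P(B=3 | A=0) = 0.04/0.27 = 0.14815.
P(A=1) = 0.11 + 0.15 + 0.02 + 0.04 = 0.32; P(B=3 | A=1) = 0.04/0.32 = 0.12500.
Difference = 0.0231.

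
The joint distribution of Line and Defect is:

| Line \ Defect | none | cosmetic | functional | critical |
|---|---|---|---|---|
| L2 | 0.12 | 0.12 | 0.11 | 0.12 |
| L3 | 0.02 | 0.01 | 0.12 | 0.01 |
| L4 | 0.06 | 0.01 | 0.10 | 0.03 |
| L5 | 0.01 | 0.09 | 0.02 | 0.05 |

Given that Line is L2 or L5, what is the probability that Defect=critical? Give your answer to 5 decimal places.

P(Line=L2) = 0.12 + 0.12 + 0.11 + 0.12 = 0.47.
P(Line=L5) = 0.01 + 0.09 + 0.02 + 0.05 = 0.17.
P(Line ∈ {L2, L5}) = 0.47 + 0.17 = 0.64; P(Defect=critical, Line ∈ {L2, L5}) = 0.12 + 0.05 = 0.17.
P(Defect=critical | Line ∈ {L2, L5}) = 0.17/0.64 = 0.26563.

0.26563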